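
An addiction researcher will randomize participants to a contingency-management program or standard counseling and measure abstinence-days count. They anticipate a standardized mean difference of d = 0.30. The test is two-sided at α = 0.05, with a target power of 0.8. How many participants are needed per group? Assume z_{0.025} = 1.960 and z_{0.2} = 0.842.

For two independent groups with equal n: n = 2·((z_{α/2} + z_β) / d)².
z_{α/2} + z_β = 1.960 + 0.842 = 2.802.
n = 2 × (2.802 / 0.30)² = 2 × 9.340² = 2 × 87.24 = 174.5.
Round up to the next whole participant.

n = 175 per group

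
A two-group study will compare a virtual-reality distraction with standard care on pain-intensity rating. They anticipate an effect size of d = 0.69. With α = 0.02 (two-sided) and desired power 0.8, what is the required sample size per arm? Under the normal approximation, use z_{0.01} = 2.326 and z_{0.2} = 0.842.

For two independent groups with equal n: n = 2·((z_{α/2} + z_β) / d)².
z_{α/2} + z_β = 2.326 + 0.842 = 3.168.
n = 2 × (3.168 / 0.69)² = 2 × 4.591² = 2 × 21.08 = 42.2.
Round up to the next whole participant.

n = 43 per group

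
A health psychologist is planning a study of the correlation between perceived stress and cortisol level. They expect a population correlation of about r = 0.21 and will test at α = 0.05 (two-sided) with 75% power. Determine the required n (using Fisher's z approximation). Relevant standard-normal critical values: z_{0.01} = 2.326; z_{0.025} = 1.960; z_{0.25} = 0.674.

Fisher's z: C = ½·ln((1+r)/(1−r)) = ½·ln(1.5316) = 0.2132.
n = ((z_{α/2} + z_β)/C)² + 3.
(1.960 + 0.674) / 0.2132 = 2.634 / 0.2132 = 12.355.
n = 12.355² + 3 = 152.64 + 3 = 155.6.
Round up.

n = 156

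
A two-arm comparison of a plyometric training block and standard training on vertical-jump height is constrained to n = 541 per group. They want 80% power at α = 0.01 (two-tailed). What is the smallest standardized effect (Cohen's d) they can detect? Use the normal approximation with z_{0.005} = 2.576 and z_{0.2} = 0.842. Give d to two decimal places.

For two independent groups of n = 541 each: d_min = (z_{α/2} + z_β)·√(2/n).
z-sum = 2.576 + 0.842 = 3.418.
d_min = 3.418 × √(2/541) = 3.418 × 0.0608 = 0.208.

d_min ≈ 0.21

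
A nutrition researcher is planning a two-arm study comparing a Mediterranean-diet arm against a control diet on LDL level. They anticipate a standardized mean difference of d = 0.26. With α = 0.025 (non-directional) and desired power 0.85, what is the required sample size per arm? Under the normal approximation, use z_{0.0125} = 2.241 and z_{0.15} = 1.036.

For two independent groups with equal n: n = 2·((z_{α/2} + z_β) / d)².
z_{α/2} + z_β = 2.241 + 1.036 = 3.277.
n = 2 × (3.277 / 0.26)² = 2 × 12.604² = 2 × 158.86 = 317.7.
Round up to the next whole participant.

n = 318 per group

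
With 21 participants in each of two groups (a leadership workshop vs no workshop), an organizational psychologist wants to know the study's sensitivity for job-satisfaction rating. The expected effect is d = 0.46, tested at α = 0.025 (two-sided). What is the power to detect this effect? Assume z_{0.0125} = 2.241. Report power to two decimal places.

power ≈ 0.23

For two equal groups, power = Φ(d·√(n/2) − z_{α/2}).
d·√(n/2) = 0.46 × √(21/2) = 0.46 × 3.240 = 1.491.
z_β = 1.491 − 2.241 = -0.750.
Power = Φ(-0.750) = 0.226.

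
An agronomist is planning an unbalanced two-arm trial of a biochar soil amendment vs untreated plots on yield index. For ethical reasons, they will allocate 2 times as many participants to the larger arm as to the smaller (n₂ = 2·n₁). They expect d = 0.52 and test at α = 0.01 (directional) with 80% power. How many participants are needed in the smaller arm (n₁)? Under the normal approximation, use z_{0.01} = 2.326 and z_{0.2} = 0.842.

With allocation ratio k = n₂/n₁ = 2, Var(x̄₁−x̄₂) = σ²(1/n₁ + 1/(k·n₁)) = σ²·(k+1)/(k·n₁).
So n₁ = (1 + 1/k)·((z_{α} + z_β)/d)² = 1.500 × (3.168/0.52)².
n₁ = 1.500 × 37.12 = 55.7.
Round up: n₁ = 56, giving n₂ = 2 × 56 = 112.

n₁ = 56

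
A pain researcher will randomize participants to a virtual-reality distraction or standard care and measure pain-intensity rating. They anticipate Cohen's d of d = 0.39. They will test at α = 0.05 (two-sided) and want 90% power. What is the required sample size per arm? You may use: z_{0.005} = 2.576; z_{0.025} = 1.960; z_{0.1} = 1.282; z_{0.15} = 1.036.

For two independent groups with equal n: n = 2·((z_{α/2} + z_β) / d)².
z_{α/2} + z_β = 1.960 + 1.282 = 3.242.
n = 2 × (3.242 / 0.39)² = 2 × 8.313² = 2 × 69.10 = 138.2.
Round up to the next whole participant.

n = 139 per group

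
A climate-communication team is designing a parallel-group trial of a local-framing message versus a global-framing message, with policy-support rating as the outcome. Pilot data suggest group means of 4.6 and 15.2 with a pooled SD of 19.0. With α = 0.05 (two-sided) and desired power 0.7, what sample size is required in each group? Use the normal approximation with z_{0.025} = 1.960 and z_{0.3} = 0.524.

n = 40 per group

Cohen's d = |M₁ − M₂| / SD_pooled = |4.6 − 15.2| / 19.0 = 10.6 / 19.0 = 0.558.
For two independent groups with equal n: n = 2·((z_{α/2} + z_β) / d)².
z_{α/2} + z_β = 1.960 + 0.524 = 2.484.
n = 2 × (2.484 / 0.558)² = 2 × 4.452² = 2 × 19.82 = 39.6.
Round up to the next whole participant.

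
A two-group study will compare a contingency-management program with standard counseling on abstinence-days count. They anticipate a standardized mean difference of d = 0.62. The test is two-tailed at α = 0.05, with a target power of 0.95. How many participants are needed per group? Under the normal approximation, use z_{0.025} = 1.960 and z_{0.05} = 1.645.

For two independent groups with equal n: n = 2·((z_{α/2} + z_β) / d)².
z_{α/2} + z_β = 1.960 + 1.645 = 3.605.
n = 2 × (3.605 / 0.62)² = 2 × 5.815² = 2 × 33.81 = 67.6.
Round up to the next whole participant.

n = 68 per group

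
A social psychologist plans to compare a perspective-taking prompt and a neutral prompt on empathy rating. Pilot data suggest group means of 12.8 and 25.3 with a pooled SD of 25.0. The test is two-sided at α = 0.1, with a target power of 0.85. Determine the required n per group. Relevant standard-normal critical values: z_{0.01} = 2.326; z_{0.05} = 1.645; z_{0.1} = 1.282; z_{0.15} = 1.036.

n = 58 per group

Cohen's d = |M₁ − M₂| / SD_pooled = |12.8 − 25.3| / 25.0 = 12.5 / 25.0 = 0.500.
For two independent groups with equal n: n = 2·((z_{α/2} + z_β) / d)².
z_{α/2} + z_β = 1.645 + 1.036 = 2.681.
n = 2 × (2.681 / 0.500)² = 2 × 5.362² = 2 × 28.75 = 57.5.
Round up to the next whole participant.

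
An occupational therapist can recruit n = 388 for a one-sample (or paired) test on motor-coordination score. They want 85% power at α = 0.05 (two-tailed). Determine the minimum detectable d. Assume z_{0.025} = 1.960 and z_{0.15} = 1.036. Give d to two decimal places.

d_min ≈ 0.15

For a single sample (or paired design) of n = 388: d_min = (z_{α/2} + z_β)/√n.
z-sum = 1.960 + 1.036 = 2.996.
d_min = 2.996 / √388 = 2.996 / 19.698 = 0.152.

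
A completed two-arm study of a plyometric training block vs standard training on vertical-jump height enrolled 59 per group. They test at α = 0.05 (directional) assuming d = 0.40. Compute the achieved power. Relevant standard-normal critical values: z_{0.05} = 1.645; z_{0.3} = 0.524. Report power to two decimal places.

For two equal groups, power = Φ(d·√(n/2) − z_{α}).
d·√(n/2) = 0.40 × √(59/2) = 0.40 × 5.431 = 2.173.
z_β = 2.173 − 1.645 = 0.528.
Power = Φ(0.528) = 0.701.

power ≈ 0.70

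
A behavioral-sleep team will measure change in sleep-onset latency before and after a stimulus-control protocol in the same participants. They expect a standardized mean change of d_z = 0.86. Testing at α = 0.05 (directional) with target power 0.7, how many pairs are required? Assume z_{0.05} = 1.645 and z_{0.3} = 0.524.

For a paired (one-sample on differences) test: n = ((z_{α} + z_β) / d)².
z_{α} + z_β = 1.645 + 0.524 = 2.169.
n = (2.169 / 0.86)² = 2.522² = 6.36.
Round up.

n = 7 pairs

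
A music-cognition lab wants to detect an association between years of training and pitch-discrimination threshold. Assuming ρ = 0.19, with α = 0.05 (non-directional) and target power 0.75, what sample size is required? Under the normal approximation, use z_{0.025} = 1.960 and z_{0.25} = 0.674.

n = 191

Fisher's z: C = ½·ln((1+r)/(1−r)) = ½·ln(1.4691) = 0.1923.
n = ((z_{α/2} + z_β)/C)² + 3.
(1.960 + 0.674) / 0.1923 = 2.634 / 0.1923 = 13.697.
n = 13.697² + 3 = 187.62 + 3 = 190.6.
Round up.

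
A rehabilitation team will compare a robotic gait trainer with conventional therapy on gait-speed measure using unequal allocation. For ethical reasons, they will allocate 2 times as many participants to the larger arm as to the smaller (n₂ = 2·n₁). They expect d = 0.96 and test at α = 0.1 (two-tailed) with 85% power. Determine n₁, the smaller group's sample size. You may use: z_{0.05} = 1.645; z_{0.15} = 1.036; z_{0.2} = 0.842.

With allocation ratio k = n₂/n₁ = 2, Var(x̄₁−x̄₂) = σ²(1/n₁ + 1/(k·n₁)) = σ²·(k+1)/(k·n₁).
So n₁ = (1 + 1/k)·((z_{α/2} + z_β)/d)² = 1.500 × (2.681/0.96)².
n₁ = 1.500 × 7.80 = 11.7.
Round up: n₁ = 12, giving n₂ = 2 × 12 = 24.

n₁ = 12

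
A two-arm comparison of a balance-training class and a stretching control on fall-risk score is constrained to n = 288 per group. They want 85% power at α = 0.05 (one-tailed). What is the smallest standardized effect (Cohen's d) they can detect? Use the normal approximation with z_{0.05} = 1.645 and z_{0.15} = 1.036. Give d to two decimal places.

d_min ≈ 0.22

For two independent groups of n = 288 each: d_min = (z_{α} + z_β)·√(2/n).
z-sum = 1.645 + 1.036 = 2.681.
d_min = 2.681 × √(2/288) = 2.681 × 0.0833 = 0.223.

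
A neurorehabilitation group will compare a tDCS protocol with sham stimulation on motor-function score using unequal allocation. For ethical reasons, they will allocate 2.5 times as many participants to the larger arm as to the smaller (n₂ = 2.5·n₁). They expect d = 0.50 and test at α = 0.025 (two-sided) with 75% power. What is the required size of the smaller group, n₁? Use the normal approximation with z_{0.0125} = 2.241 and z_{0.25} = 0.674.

n₁ = 48

With allocation ratio k = n₂/n₁ = 2.5, Var(x̄₁−x̄₂) = σ²(1/n₁ + 1/(k·n₁)) = σ²·(k+1)/(k·n₁).
So n₁ = (1 + 1/k)·((z_{α/2} + z_β)/d)² = 1.400 × (2.915/0.50)².
n₁ = 1.400 × 33.99 = 47.6.
Round up: n₁ = 48, giving n₂ = 2.5 × 48 = 120.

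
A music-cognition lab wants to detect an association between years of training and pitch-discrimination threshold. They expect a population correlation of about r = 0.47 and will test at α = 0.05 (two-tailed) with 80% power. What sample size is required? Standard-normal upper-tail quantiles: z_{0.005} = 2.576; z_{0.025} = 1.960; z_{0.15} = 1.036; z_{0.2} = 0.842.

Fisher's z: C = ½·ln((1+r)/(1−r)) = ½·ln(2.7736) = 0.5101.
n = ((z_{α/2} + z_β)/C)² + 3.
(1.960 + 0.842) / 0.5101 = 2.802 / 0.5101 = 5.493.
n = 5.493² + 3 = 30.17 + 3 = 33.2.
Round up.

n = 34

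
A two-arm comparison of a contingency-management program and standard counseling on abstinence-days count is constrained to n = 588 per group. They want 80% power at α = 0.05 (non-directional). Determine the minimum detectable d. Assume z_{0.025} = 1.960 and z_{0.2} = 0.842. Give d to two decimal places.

d_min ≈ 0.16

For two independent groups of n = 588 each: d_min = (z_{α/2} + z_β)·√(2/n).
z-sum = 1.960 + 0.842 = 2.802.
d_min = 2.802 × √(2/588) = 2.802 × 0.0583 = 0.163.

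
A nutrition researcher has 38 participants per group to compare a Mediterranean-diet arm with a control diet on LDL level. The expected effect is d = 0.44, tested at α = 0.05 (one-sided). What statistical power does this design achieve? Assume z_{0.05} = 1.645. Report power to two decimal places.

For two equal groups, power = Φ(d·√(n/2) − z_{α}).
d·√(n/2) = 0.44 × √(38/2) = 0.44 × 4.359 = 1.918.
z_β = 1.918 − 1.645 = 0.273.
Power = Φ(0.273) = 0.608.

power ≈ 0.61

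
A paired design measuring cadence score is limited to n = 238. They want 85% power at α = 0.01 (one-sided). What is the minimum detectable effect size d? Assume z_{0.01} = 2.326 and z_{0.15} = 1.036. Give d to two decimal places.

d_min ≈ 0.22

For a single sample (or paired design) of n = 238: d_min = (z_{α} + z_β)/√n.
z-sum = 2.326 + 1.036 = 3.362.
d_min = 3.362 / √238 = 3.362 / 15.427 = 0.218.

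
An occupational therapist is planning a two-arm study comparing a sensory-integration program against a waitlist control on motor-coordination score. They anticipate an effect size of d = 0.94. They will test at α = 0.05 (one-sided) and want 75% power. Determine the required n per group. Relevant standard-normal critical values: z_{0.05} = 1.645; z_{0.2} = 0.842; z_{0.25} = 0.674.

n = 13 per group

For two independent groups with equal n: n = 2·((z_{α} + z_β) / d)².
z_{α} + z_β = 1.645 + 0.674 = 2.319.
n = 2 × (2.319 / 0.94)² = 2 × 2.467² = 2 × 6.09 = 12.2.
Round up to the next whole participant.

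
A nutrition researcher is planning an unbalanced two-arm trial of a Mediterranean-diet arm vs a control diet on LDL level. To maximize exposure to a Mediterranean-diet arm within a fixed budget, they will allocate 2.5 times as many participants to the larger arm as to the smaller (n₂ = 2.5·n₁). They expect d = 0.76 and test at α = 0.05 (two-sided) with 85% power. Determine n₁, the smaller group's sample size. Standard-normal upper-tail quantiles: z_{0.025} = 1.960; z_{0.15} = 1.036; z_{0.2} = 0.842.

n₁ = 22

With allocation ratio k = n₂/n₁ = 2.5, Var(x̄₁−x̄₂) = σ²(1/n₁ + 1/(k·n₁)) = σ²·(k+1)/(k·n₁).
So n₁ = (1 + 1/k)·((z_{α/2} + z_β)/d)² = 1.400 × (2.996/0.76)².
n₁ = 1.400 × 15.54 = 21.8.
Round up: n₁ = 22, giving n₂ = 2.5 × 22 = 55.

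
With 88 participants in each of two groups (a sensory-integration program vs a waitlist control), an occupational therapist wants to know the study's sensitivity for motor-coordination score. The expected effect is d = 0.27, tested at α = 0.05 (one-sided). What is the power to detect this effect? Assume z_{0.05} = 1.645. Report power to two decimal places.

power ≈ 0.56

For two equal groups, power = Φ(d·√(n/2) − z_{α}).
d·√(n/2) = 0.27 × √(88/2) = 0.27 × 6.633 = 1.791.
z_β = 1.791 − 1.645 = 0.146.
Power = Φ(0.146) = 0.558.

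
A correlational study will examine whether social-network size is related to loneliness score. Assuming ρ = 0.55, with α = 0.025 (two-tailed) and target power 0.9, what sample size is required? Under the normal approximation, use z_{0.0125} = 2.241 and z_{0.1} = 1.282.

n = 36

Fisher's z: C = ½·ln((1+r)/(1−r)) = ½·ln(3.4444) = 0.6184.
n = ((z_{α/2} + z_β)/C)² + 3.
(2.241 + 1.282) / 0.6184 = 3.523 / 0.6184 = 5.697.
n = 5.697² + 3 = 32.46 + 3 = 35.5.
Round up.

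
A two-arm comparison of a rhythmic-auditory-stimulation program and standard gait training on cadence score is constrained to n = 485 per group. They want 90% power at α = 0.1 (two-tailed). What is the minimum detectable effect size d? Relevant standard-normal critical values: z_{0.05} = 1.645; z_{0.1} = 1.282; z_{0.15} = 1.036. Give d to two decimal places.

For two independent groups of n = 485 each: d_min = (z_{α/2} + z_β)·√(2/n).
z-sum = 1.645 + 1.282 = 2.927.
d_min = 2.927 × √(2/485) = 2.927 × 0.0642 = 0.188.

d_min ≈ 0.19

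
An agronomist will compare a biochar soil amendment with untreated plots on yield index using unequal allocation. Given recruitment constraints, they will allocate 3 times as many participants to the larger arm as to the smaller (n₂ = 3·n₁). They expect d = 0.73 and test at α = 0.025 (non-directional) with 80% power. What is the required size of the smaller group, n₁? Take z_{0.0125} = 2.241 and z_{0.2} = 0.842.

With allocation ratio k = n₂/n₁ = 3, Var(x̄₁−x̄₂) = σ²(1/n₁ + 1/(k·n₁)) = σ²·(k+1)/(k·n₁).
So n₁ = (1 + 1/k)·((z_{α/2} + z_β)/d)² = 1.333 × (3.083/0.73)².
n₁ = 1.333 × 17.84 = 23.8.
Round up: n₁ = 24, giving n₂ = 3 × 24 = 72.

n₁ = 24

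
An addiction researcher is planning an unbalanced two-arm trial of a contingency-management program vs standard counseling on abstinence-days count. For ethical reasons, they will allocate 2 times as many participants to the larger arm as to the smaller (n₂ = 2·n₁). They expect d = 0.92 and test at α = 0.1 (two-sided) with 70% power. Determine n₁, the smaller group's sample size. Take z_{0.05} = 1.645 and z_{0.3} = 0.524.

With allocation ratio k = n₂/n₁ = 2, Var(x̄₁−x̄₂) = σ²(1/n₁ + 1/(k·n₁)) = σ²·(k+1)/(k·n₁).
So n₁ = (1 + 1/k)·((z_{α/2} + z_β)/d)² = 1.500 × (2.169/0.92)².
n₁ = 1.500 × 5.56 = 8.3.
Round up: n₁ = 9, giving n₂ = 2 × 9 = 18.

n₁ = 9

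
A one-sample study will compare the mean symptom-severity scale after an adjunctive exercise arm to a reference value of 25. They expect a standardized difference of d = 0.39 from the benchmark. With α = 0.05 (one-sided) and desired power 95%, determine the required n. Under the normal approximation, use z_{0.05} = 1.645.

n = 72

For a one-sample test: n = ((z_{α} + z_β) / d)².
z_{α} + z_β = 1.645 + 1.645 = 3.290.
n = (3.290 / 0.39)² = 8.436² = 71.16.
Round up.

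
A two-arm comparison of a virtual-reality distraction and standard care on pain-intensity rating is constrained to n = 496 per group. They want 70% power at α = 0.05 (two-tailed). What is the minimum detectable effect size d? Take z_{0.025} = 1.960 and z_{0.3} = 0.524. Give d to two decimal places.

For two independent groups of n = 496 each: d_min = (z_{α/2} + z_β)·√(2/n).
z-sum = 1.960 + 0.524 = 2.484.
d_min = 2.484 × √(2/496) = 2.484 × 0.0635 = 0.158.

d_min ≈ 0.16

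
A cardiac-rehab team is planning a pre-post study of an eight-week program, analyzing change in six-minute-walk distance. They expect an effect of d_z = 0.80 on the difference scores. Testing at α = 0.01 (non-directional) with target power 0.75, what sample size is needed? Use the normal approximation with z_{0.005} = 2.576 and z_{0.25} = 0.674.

For a paired (one-sample on differences) test: n = ((z_{α/2} + z_β) / d)².
z_{α/2} + z_β = 2.576 + 0.674 = 3.250.
n = (3.250 / 0.80)² = 4.062² = 16.50.
Round up.

n = 17 pairs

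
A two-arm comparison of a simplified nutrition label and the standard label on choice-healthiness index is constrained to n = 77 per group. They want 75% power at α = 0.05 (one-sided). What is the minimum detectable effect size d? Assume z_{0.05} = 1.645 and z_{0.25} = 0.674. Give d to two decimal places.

d_min ≈ 0.37

For two independent groups of n = 77 each: d_min = (z_{α} + z_β)·√(2/n).
z-sum = 1.645 + 0.674 = 2.319.
d_min = 2.319 × √(2/77) = 2.319 × 0.1612 = 0.374.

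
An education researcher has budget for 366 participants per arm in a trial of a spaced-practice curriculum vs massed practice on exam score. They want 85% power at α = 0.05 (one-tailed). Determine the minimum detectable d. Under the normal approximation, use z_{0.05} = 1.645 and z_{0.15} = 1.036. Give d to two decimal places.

For two independent groups of n = 366 each: d_min = (z_{α} + z_β)·√(2/n).
z-sum = 1.645 + 1.036 = 2.681.
d_min = 2.681 × √(2/366) = 2.681 × 0.0739 = 0.198.

d_min ≈ 0.20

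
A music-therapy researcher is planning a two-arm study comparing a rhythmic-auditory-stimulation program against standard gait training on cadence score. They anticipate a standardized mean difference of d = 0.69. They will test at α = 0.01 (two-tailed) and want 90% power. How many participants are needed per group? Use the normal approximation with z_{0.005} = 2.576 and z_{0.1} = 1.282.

n = 63 per group

For two independent groups with equal n: n = 2·((z_{α/2} + z_β) / d)².
z_{α/2} + z_β = 2.576 + 1.282 = 3.858.
n = 2 × (3.858 / 0.69)² = 2 × 5.591² = 2 × 31.26 = 62.5.
Round up to the next whole participant.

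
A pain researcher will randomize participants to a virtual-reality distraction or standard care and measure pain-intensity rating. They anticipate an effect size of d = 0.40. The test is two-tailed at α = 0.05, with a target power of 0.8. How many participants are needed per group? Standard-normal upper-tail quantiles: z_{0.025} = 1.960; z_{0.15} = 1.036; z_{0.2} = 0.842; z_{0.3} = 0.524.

n = 99 per group

For two independent groups with equal n: n = 2·((z_{α/2} + z_β) / d)².
z_{α/2} + z_β = 1.960 + 0.842 = 2.802.
n = 2 × (2.802 / 0.40)² = 2 × 7.005² = 2 × 49.07 = 98.1.
Round up to the next whole participant.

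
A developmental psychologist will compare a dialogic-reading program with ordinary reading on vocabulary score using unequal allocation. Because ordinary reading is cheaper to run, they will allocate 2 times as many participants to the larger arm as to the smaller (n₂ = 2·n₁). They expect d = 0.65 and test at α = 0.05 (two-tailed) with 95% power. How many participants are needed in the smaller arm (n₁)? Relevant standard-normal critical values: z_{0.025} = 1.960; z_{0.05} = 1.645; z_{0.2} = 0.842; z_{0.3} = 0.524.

With allocation ratio k = n₂/n₁ = 2, Var(x̄₁−x̄₂) = σ²(1/n₁ + 1/(k·n₁)) = σ²·(k+1)/(k·n₁).
So n₁ = (1 + 1/k)·((z_{α/2} + z_β)/d)² = 1.500 × (3.605/0.65)².
n₁ = 1.500 × 30.76 = 46.1.
Round up: n₁ = 47, giving n₂ = 2 × 47 = 94.

n₁ = 47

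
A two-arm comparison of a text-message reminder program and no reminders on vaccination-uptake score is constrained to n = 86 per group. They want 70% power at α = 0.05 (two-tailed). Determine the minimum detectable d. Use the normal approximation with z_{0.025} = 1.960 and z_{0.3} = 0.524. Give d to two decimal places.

For two independent groups of n = 86 each: d_min = (z_{α/2} + z_β)·√(2/n).
z-sum = 1.960 + 0.524 = 2.484.
d_min = 2.484 × √(2/86) = 2.484 × 0.1525 = 0.379.

d_min ≈ 0.38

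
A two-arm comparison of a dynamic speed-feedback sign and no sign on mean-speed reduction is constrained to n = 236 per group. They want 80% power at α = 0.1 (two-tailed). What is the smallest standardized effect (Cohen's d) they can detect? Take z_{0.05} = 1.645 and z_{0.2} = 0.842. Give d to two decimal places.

For two independent groups of n = 236 each: d_min = (z_{α/2} + z_β)·√(2/n).
z-sum = 1.645 + 0.842 = 2.487.
d_min = 2.487 × √(2/236) = 2.487 × 0.0921 = 0.229.

d_min ≈ 0.23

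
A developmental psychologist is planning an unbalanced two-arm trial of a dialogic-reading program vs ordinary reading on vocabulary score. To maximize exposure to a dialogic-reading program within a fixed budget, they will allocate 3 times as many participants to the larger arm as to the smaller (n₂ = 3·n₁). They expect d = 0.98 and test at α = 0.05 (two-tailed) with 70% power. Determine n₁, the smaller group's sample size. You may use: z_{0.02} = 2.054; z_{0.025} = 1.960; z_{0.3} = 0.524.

With allocation ratio k = n₂/n₁ = 3, Var(x̄₁−x̄₂) = σ²(1/n₁ + 1/(k·n₁)) = σ²·(k+1)/(k·n₁).
So n₁ = (1 + 1/k)·((z_{α/2} + z_β)/d)² = 1.333 × (2.484/0.98)².
n₁ = 1.333 × 6.42 = 8.6.
Round up: n₁ = 9, giving n₂ = 3 × 9 = 27.

n₁ = 9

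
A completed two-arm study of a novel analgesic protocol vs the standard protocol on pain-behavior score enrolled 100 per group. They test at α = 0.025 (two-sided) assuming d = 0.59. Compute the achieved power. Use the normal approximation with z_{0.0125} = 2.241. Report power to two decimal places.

For two equal groups, power = Φ(d·√(n/2) − z_{α/2}).
d·√(n/2) = 0.59 × √(100/2) = 0.59 × 7.071 = 4.172.
z_β = 4.172 − 2.241 = 1.931.
Power = Φ(1.931) = 0.973.

power ≈ 0.97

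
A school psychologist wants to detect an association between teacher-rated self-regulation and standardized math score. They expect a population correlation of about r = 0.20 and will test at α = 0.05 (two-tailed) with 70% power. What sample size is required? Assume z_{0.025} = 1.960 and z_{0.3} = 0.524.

Fisher's z: C = ½·ln((1+r)/(1−r)) = ½·ln(1.5000) = 0.2027.
n = ((z_{α/2} + z_β)/C)² + 3.
(1.960 + 0.524) / 0.2027 = 2.484 / 0.2027 = 12.255.
n = 12.255² + 3 = 150.17 + 3 = 153.2.
Round up.

n = 154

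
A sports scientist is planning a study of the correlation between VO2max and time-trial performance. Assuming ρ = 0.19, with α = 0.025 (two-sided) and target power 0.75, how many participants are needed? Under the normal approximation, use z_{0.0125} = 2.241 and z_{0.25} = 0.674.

Fisher's z: C = ½·ln((1+r)/(1−r)) = ½·ln(1.4691) = 0.1923.
n = ((z_{α/2} + z_β)/C)² + 3.
(2.241 + 0.674) / 0.1923 = 2.915 / 0.1923 = 15.159.
n = 15.159² + 3 = 229.78 + 3 = 232.8.
Round up.

n = 233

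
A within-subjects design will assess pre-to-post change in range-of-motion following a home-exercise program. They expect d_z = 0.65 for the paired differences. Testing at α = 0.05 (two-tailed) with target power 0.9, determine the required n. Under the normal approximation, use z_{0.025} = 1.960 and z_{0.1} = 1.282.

n = 25 pairs

For a paired (one-sample on differences) test: n = ((z_{α/2} + z_β) / d)².
z_{α/2} + z_β = 1.960 + 1.282 = 3.242.
n = (3.242 / 0.65)² = 4.988² = 24.88.
Round up.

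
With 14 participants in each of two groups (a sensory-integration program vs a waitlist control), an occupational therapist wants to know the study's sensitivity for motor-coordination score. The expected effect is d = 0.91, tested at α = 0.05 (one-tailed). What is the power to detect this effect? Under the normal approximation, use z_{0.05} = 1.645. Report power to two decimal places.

For two equal groups, power = Φ(d·√(n/2) − z_{α}).
d·√(n/2) = 0.91 × √(14/2) = 0.91 × 2.646 = 2.408.
z_β = 2.408 − 1.645 = 0.763.
Power = Φ(0.763) = 0.777.

power ≈ 0.78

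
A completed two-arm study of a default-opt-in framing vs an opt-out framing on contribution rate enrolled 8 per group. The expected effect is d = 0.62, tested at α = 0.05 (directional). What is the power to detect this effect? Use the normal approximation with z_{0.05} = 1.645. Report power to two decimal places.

power ≈ 0.34

For two equal groups, power = Φ(d·√(n/2) − z_{α}).
d·√(n/2) = 0.62 × √(8/2) = 0.62 × 2.000 = 1.240.
z_β = 1.240 − 1.645 = -0.405.
Power = Φ(-0.405) = 0.343.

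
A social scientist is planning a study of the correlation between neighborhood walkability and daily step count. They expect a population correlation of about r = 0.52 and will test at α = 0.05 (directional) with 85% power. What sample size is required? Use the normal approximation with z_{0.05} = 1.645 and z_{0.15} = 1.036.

n = 25

Fisher's z: C = ½·ln((1+r)/(1−r)) = ½·ln(3.1667) = 0.5763.
n = ((z_{α} + z_β)/C)² + 3.
(1.645 + 1.036) / 0.5763 = 2.681 / 0.5763 = 4.652.
n = 4.652² + 3 = 21.64 + 3 = 24.6.
Round up.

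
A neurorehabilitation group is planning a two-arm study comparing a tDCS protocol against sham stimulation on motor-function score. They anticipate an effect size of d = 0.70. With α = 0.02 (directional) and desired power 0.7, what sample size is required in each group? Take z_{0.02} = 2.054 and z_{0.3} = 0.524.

n = 28 per group

For two independent groups with equal n: n = 2·((z_{α} + z_β) / d)².
z_{α} + z_β = 2.054 + 0.524 = 2.578.
n = 2 × (2.578 / 0.70)² = 2 × 3.683² = 2 × 13.56 = 27.1.
Round up to the next whole participant.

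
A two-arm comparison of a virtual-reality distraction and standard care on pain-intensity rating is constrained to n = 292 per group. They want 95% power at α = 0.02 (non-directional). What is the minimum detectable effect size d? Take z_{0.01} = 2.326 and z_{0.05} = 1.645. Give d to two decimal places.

For two independent groups of n = 292 each: d_min = (z_{α/2} + z_β)·√(2/n).
z-sum = 2.326 + 1.645 = 3.971.
d_min = 3.971 × √(2/292) = 3.971 × 0.0828 = 0.329.

d_min ≈ 0.33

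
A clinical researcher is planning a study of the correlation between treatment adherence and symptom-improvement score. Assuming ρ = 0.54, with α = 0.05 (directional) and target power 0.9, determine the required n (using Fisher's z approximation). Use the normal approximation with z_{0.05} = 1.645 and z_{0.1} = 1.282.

n = 27

Fisher's z: C = ½·ln((1+r)/(1−r)) = ½·ln(3.3478) = 0.6042.
n = ((z_{α} + z_β)/C)² + 3.
(1.645 + 1.282) / 0.6042 = 2.927 / 0.6042 = 4.844.
n = 4.844² + 3 = 23.47 + 3 = 26.5.
Round up.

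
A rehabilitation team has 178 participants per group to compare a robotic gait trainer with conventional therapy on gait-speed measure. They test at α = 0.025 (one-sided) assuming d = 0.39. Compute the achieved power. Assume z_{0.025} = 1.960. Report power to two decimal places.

power ≈ 0.96

For two equal groups, power = Φ(d·√(n/2) − z_{α}).
d·√(n/2) = 0.39 × √(178/2) = 0.39 × 9.434 = 3.679.
z_β = 3.679 − 1.960 = 1.719.
Power = Φ(1.719) = 0.957.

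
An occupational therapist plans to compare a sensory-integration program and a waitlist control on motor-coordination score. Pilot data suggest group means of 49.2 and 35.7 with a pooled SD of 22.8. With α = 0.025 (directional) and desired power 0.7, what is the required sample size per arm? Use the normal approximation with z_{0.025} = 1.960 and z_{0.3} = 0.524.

Cohen's d = |M₁ − M₂| / SD_pooled = |49.2 − 35.7| / 22.8 = 13.5 / 22.8 = 0.592.
For two independent groups with equal n: n = 2·((z_{α} + z_β) / d)².
z_{α} + z_β = 1.960 + 0.524 = 2.484.
n = 2 × (2.484 / 0.592)² = 2 × 4.196² = 2 × 17.61 = 35.2.
Round up to the next whole participant.

n = 36 per group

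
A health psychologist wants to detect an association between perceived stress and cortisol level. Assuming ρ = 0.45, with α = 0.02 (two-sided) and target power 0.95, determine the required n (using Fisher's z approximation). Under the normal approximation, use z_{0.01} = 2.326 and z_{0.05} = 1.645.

Fisher's z: C = ½·ln((1+r)/(1−r)) = ½·ln(2.6364) = 0.4847.
n = ((z_{α/2} + z_β)/C)² + 3.
(2.326 + 1.645) / 0.4847 = 3.971 / 0.4847 = 8.193.
n = 8.193² + 3 = 67.12 + 3 = 70.1.
Round up.

n = 71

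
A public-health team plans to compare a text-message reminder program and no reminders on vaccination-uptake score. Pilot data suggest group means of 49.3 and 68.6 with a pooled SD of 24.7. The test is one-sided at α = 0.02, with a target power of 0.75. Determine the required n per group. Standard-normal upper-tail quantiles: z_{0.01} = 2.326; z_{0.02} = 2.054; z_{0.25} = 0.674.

n = 25 per group

Cohen's d = |M₁ − M₂| / SD_pooled = |49.3 − 68.6| / 24.7 = 19.3 / 24.7 = 0.781.
For two independent groups with equal n: n = 2·((z_{α} + z_β) / d)².
z_{α} + z_β = 2.054 + 0.674 = 2.728.
n = 2 × (2.728 / 0.781)² = 2 × 3.493² = 2 × 12.20 = 24.4.
Round up to the next whole participant.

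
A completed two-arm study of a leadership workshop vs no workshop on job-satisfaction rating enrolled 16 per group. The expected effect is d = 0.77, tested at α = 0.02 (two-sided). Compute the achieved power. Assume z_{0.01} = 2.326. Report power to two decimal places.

power ≈ 0.44

For two equal groups, power = Φ(d·√(n/2) − z_{α/2}).
d·√(n/2) = 0.77 × √(16/2) = 0.77 × 2.828 = 2.178.
z_β = 2.178 − 2.326 = -0.148.
Power = Φ(-0.148) = 0.441.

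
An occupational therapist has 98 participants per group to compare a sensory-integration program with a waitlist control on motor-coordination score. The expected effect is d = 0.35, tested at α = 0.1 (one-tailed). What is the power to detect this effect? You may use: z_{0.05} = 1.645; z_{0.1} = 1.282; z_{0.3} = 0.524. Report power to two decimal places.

For two equal groups, power = Φ(d·√(n/2) − z_{α}).
d·√(n/2) = 0.35 × √(98/2) = 0.35 × 7.000 = 2.450.
z_β = 2.450 − 1.282 = 1.168.
Power = Φ(1.168) = 0.879.

power ≈ 0.88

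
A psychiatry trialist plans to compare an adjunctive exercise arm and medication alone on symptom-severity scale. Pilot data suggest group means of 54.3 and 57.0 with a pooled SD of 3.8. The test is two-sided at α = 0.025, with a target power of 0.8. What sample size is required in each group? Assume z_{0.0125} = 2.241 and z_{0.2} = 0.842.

n = 38 per group

Cohen's d = |M₁ − M₂| / SD_pooled = |54.3 − 57.0| / 3.8 = 2.7 / 3.8 = 0.711.
For two independent groups with equal n: n = 2·((z_{α/2} + z_β) / d)².
z_{α/2} + z_β = 2.241 + 0.842 = 3.083.
n = 2 × (3.083 / 0.711)² = 2 × 4.336² = 2 × 18.80 = 37.6.
Round up to the next whole participant.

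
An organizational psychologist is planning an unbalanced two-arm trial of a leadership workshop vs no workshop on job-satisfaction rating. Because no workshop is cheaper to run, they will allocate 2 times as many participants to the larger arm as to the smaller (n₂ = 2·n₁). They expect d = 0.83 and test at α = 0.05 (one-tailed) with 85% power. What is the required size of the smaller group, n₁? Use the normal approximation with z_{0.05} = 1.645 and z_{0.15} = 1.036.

With allocation ratio k = n₂/n₁ = 2, Var(x̄₁−x̄₂) = σ²(1/n₁ + 1/(k·n₁)) = σ²·(k+1)/(k·n₁).
So n₁ = (1 + 1/k)·((z_{α} + z_β)/d)² = 1.500 × (2.681/0.83)².
n₁ = 1.500 × 10.43 = 15.7.
Round up: n₁ = 16, giving n₂ = 2 × 16 = 32.

n₁ = 16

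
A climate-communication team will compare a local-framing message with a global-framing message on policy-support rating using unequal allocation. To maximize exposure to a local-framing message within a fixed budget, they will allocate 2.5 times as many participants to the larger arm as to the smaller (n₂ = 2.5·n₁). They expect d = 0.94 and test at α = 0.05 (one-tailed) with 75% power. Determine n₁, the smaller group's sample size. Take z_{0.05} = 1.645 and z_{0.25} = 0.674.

n₁ = 9

With allocation ratio k = n₂/n₁ = 2.5, Var(x̄₁−x̄₂) = σ²(1/n₁ + 1/(k·n₁)) = σ²·(k+1)/(k·n₁).
So n₁ = (1 + 1/k)·((z_{α} + z_β)/d)² = 1.400 × (2.319/0.94)².
n₁ = 1.400 × 6.09 = 8.5.
Round up: n₁ = 9, giving n₂ = ⌈2.5 × 9⌉ = ⌈22.5⌉ = 23.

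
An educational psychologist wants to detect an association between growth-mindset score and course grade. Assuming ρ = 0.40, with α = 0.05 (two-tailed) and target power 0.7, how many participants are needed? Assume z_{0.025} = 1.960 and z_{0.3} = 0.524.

Fisher's z: C = ½·ln((1+r)/(1−r)) = ½·ln(2.3333) = 0.4236.
n = ((z_{α/2} + z_β)/C)² + 3.
(1.960 + 0.524) / 0.4236 = 2.484 / 0.4236 = 5.864.
n = 5.864² + 3 = 34.39 + 3 = 37.4.
Round up.

n = 38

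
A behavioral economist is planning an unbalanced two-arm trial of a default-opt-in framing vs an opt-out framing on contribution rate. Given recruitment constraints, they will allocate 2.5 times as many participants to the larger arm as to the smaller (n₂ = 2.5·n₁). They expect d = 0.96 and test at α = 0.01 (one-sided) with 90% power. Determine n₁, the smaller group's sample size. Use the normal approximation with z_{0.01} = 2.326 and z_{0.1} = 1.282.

n₁ = 20

With allocation ratio k = n₂/n₁ = 2.5, Var(x̄₁−x̄₂) = σ²(1/n₁ + 1/(k·n₁)) = σ²·(k+1)/(k·n₁).
So n₁ = (1 + 1/k)·((z_{α} + z_β)/d)² = 1.400 × (3.608/0.96)².
n₁ = 1.400 × 14.13 = 19.8.
Round up: n₁ = 20, giving n₂ = 2.5 × 20 = 50.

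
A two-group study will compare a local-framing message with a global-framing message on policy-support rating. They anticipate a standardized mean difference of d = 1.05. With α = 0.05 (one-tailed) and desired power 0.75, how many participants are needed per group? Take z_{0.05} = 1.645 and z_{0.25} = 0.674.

n = 10 per group

For two independent groups with equal n: n = 2·((z_{α} + z_β) / d)².
z_{α} + z_β = 1.645 + 0.674 = 2.319.
n = 2 × (2.319 / 1.05)² = 2 × 2.209² = 2 × 4.88 = 9.8.
Round up to the next whole participant.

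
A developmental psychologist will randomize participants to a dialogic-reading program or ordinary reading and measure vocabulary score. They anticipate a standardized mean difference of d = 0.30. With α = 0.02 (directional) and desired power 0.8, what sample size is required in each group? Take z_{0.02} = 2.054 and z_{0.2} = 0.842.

n = 187 per group

For two independent groups with equal n: n = 2·((z_{α} + z_β) / d)².
z_{α} + z_β = 2.054 + 0.842 = 2.896.
n = 2 × (2.896 / 0.30)² = 2 × 9.653² = 2 × 93.19 = 186.4.
Round up to the next whole participant.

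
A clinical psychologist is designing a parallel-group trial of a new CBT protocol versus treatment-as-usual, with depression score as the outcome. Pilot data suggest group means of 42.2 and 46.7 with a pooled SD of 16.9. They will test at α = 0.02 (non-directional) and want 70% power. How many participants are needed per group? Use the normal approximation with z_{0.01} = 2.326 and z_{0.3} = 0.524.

n = 230 per group

Cohen's d = |M₁ − M₂| / SD_pooled = |42.2 − 46.7| / 16.9 = 4.5 / 16.9 = 0.266.
For two independent groups with equal n: n = 2·((z_{α/2} + z_β) / d)².
z_{α/2} + z_β = 2.326 + 0.524 = 2.850.
n = 2 × (2.850 / 0.266)² = 2 × 10.714² = 2 × 114.80 = 229.6.
Round up to the next whole participant.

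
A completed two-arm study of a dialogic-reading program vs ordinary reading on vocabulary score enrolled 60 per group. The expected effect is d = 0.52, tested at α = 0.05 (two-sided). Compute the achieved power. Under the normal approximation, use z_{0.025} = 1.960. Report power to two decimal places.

For two equal groups, power = Φ(d·√(n/2) − z_{α/2}).
d·√(n/2) = 0.52 × √(60/2) = 0.52 × 5.477 = 2.848.
z_β = 2.848 − 1.960 = 0.888.
Power = Φ(0.888) = 0.813.

power ≈ 0.81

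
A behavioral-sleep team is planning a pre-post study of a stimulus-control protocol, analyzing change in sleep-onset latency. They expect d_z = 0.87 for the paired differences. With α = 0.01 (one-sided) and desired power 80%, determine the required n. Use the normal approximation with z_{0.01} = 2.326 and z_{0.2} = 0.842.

For a paired (one-sample on differences) test: n = ((z_{α} + z_β) / d)².
z_{α} + z_β = 2.326 + 0.842 = 3.168.
n = (3.168 / 0.87)² = 3.641² = 13.26.
Round up.

n = 14 pairs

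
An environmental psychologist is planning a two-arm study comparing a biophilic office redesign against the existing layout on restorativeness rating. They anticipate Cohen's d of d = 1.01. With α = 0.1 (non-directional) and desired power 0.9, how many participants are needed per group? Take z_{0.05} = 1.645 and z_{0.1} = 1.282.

For two independent groups with equal n: n = 2·((z_{α/2} + z_β) / d)².
z_{α/2} + z_β = 1.645 + 1.282 = 2.927.
n = 2 × (2.927 / 1.01)² = 2 × 2.898² = 2 × 8.40 = 16.8.
Round up to the next whole participant.

n = 17 per group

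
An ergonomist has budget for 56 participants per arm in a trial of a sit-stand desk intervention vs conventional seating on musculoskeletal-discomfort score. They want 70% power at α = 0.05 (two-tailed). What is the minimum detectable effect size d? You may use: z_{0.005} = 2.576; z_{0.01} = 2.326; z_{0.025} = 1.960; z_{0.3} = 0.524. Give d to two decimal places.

d_min ≈ 0.47

For two independent groups of n = 56 each: d_min = (z_{α/2} + z_β)·√(2/n).
z-sum = 1.960 + 0.524 = 2.484.
d_min = 2.484 × √(2/56) = 2.484 × 0.1890 = 0.469.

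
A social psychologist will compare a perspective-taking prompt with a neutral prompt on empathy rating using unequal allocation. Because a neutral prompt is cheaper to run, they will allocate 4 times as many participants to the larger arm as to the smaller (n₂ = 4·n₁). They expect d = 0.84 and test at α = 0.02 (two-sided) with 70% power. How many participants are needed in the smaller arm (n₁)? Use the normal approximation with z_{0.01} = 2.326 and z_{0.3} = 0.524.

n₁ = 15

With allocation ratio k = n₂/n₁ = 4, Var(x̄₁−x̄₂) = σ²(1/n₁ + 1/(k·n₁)) = σ²·(k+1)/(k·n₁).
So n₁ = (1 + 1/k)·((z_{α/2} + z_β)/d)² = 1.250 × (2.850/0.84)².
n₁ = 1.250 × 11.51 = 14.4.
Round up: n₁ = 15, giving n₂ = 4 × 15 = 60.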